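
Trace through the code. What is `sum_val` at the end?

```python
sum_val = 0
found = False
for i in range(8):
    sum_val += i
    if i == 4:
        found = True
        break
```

Let's trace through this code step by step.

Initialize: sum_val = 0
Initialize: found = False
Entering loop: for i in range(8):

After execution: sum_val = 10
10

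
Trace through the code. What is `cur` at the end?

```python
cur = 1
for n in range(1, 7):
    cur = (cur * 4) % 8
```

Let's trace through this code step by step.

Initialize: cur = 1
Entering loop: for n in range(1, 7):

After execution: cur = 0
0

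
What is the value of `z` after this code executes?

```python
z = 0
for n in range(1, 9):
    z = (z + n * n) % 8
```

Let's trace through this code step by step.

Initialize: z = 0
Entering loop: for n in range(1, 9):

After execution: z = 4
4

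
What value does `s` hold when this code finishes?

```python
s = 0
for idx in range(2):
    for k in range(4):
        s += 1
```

Let's trace through this code step by step.

Initialize: s = 0
Entering loop: for idx in range(2):

After execution: s = 8
8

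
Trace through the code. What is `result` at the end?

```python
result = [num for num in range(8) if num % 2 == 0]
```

Let's trace through this code step by step.

Initialize: result = [num for num in range(8) if num % 2 == 0]

After execution: result = [0, 2, 4, 6]
[0, 2, 4, 6]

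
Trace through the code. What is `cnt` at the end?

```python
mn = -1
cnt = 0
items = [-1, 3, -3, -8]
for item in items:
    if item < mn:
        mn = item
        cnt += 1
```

Let's trace through this code step by step.

Initialize: mn = -1
Initialize: cnt = 0
Initialize: items = [-1, 3, -3, -8]
Entering loop: for item in items:

After execution: cnt = 2
2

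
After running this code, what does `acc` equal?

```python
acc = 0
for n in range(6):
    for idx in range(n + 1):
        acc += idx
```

Let's trace through this code step by step.

Initialize: acc = 0
Entering loop: for n in range(6):

After execution: acc = 35
35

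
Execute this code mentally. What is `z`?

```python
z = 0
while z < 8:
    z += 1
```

Let's trace through this code step by step.

Initialize: z = 0
Entering loop: while z < 8:

After execution: z = 8
8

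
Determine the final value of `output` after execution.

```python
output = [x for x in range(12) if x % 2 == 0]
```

Let's trace through this code step by step.

Initialize: output = [x for x in range(12) if x % 2 == 0]

After execution: output = [0, 2, 4, 6, 8, 10]
[0, 2, 4, 6, 8, 10]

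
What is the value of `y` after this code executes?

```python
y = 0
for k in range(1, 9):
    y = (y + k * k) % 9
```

Let's trace through this code step by step.

Initialize: y = 0
Entering loop: for k in range(1, 9):

After execution: y = 6
6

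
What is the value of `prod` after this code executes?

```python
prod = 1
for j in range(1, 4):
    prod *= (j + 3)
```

Let's trace through this code step by step.

Initialize: prod = 1
Entering loop: for j in range(1, 4):

After execution: prod = 120
120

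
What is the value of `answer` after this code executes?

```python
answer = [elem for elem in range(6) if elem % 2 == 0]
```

Let's trace through this code step by step.

Initialize: answer = [elem for elem in range(6) if elem % 2 == 0]

After execution: answer = [0, 2, 4]
[0, 2, 4]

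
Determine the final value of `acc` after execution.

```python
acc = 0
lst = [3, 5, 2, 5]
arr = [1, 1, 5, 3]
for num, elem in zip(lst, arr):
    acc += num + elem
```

Let's trace through this code step by step.

Initialize: acc = 0
Initialize: lst = [3, 5, 2, 5]
Initialize: arr = [1, 1, 5, 3]
Entering loop: for num, elem in zip(lst, arr):

After execution: acc = 25
25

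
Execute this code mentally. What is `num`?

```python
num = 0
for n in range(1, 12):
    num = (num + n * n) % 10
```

Let's trace through this code step by step.

Initialize: num = 0
Entering loop: for n in range(1, 12):

After execution: num = 6
6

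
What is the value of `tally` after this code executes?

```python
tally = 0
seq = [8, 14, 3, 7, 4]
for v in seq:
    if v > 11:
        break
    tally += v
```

Let's trace through this code step by step.

Initialize: tally = 0
Initialize: seq = [8, 14, 3, 7, 4]
Entering loop: for v in seq:

After execution: tally = 8
8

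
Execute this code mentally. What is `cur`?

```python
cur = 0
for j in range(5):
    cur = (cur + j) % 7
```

Let's trace through this code step by step.

Initialize: cur = 0
Entering loop: for j in range(5):

After execution: cur = 3
3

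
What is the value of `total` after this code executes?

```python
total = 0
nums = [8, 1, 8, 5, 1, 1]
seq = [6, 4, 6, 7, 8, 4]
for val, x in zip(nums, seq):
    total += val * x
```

Let's trace through this code step by step.

Initialize: total = 0
Initialize: nums = [8, 1, 8, 5, 1, 1]
Initialize: seq = [6, 4, 6, 7, 8, 4]
Entering loop: for val, x in zip(nums, seq):

After execution: total = 147
147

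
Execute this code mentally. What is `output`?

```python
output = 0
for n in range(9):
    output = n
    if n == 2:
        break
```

Let's trace through this code step by step.

Initialize: output = 0
Entering loop: for n in range(9):

After execution: output = 2
2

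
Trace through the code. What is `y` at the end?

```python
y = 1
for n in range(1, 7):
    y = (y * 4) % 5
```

Let's trace through this code step by step.

Initialize: y = 1
Entering loop: for n in range(1, 7):

After execution: y = 1
1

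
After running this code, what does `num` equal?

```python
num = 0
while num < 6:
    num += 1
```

Let's trace through this code step by step.

Initialize: num = 0
Entering loop: while num < 6:

After execution: num = 6
6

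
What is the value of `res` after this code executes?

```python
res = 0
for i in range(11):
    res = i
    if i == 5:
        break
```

Let's trace through this code step by step.

Initialize: res = 0
Entering loop: for i in range(11):

After execution: res = 5
5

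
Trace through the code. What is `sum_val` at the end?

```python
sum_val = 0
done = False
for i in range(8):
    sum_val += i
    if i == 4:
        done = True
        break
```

Let's trace through this code step by step.

Initialize: sum_val = 0
Initialize: done = False
Entering loop: for i in range(8):

After execution: sum_val = 10
10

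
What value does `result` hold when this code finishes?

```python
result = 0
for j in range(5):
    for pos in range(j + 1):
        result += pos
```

Let's trace through this code step by step.

Initialize: result = 0
Entering loop: for j in range(5):

After execution: result = 20
20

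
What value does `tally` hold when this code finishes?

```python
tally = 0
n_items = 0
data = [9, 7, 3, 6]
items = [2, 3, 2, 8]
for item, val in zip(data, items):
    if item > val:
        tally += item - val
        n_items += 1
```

Let's trace through this code step by step.

Initialize: tally = 0
Initialize: n_items = 0
Initialize: data = [9, 7, 3, 6]
Initialize: items = [2, 3, 2, 8]
Entering loop: for item, val in zip(data, items):

After execution: tally = 12
12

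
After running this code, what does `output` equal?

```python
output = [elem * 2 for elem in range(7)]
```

Let's trace through this code step by step.

Initialize: output = [elem * 2 for elem in range(7)]

After execution: output = [0, 2, 4, 6, 8, 10, 12]
[0, 2, 4, 6, 8, 10, 12]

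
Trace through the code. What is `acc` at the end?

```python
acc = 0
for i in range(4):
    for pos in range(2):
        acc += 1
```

Let's trace through this code step by step.

Initialize: acc = 0
Entering loop: for i in range(4):

After execution: acc = 8
8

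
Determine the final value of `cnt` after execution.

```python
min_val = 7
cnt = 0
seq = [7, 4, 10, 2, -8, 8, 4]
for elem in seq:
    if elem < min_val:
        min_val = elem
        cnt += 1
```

Let's trace through this code step by step.

Initialize: min_val = 7
Initialize: cnt = 0
Initialize: seq = [7, 4, 10, 2, -8, 8, 4]
Entering loop: for elem in seq:

After execution: cnt = 3
3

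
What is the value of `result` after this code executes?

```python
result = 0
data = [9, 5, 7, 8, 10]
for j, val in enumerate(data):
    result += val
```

Let's trace through this code step by step.

Initialize: result = 0
Initialize: data = [9, 5, 7, 8, 10]
Entering loop: for j, val in enumerate(data):

After execution: result = 39
39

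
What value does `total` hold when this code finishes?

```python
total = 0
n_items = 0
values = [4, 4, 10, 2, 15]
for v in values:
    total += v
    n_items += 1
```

Let's trace through this code step by step.

Initialize: total = 0
Initialize: n_items = 0
Initialize: values = [4, 4, 10, 2, 15]
Entering loop: for v in values:

After execution: total = 35
35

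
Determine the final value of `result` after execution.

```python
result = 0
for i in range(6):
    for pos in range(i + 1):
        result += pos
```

Let's trace through this code step by step.

Initialize: result = 0
Entering loop: for i in range(6):

After execution: result = 35
35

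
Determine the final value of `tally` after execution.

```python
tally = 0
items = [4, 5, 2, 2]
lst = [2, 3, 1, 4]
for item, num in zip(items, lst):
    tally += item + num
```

Let's trace through this code step by step.

Initialize: tally = 0
Initialize: items = [4, 5, 2, 2]
Initialize: lst = [2, 3, 1, 4]
Entering loop: for item, num in zip(items, lst):

After execution: tally = 23
23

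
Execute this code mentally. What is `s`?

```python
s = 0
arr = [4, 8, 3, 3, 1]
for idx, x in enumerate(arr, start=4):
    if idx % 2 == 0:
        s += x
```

Let's trace through this code step by step.

Initialize: s = 0
Initialize: arr = [4, 8, 3, 3, 1]
Entering loop: for idx, x in enumerate(arr, start=4):

After execution: s = 8
8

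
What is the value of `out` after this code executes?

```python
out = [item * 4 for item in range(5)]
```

Let's trace through this code step by step.

Initialize: out = [item * 4 for item in range(5)]

After execution: out = [0, 4, 8, 12, 16]
[0, 4, 8, 12, 16]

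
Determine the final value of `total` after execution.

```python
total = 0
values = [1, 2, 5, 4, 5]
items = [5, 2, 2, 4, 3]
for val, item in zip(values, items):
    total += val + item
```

Let's trace through this code step by step.

Initialize: total = 0
Initialize: values = [1, 2, 5, 4, 5]
Initialize: items = [5, 2, 2, 4, 3]
Entering loop: for val, item in zip(values, items):

After execution: total = 33
33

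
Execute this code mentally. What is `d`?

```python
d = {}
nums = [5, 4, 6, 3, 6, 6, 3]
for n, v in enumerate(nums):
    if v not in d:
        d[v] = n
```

Let's trace through this code step by step.

Initialize: d = {}
Initialize: nums = [5, 4, 6, 3, 6, 6, 3]
Entering loop: for n, v in enumerate(nums):

After execution: d = {5: 0, 4: 1, 6: 2, 3: 3}
{5: 0, 4: 1, 6: 2, 3: 3}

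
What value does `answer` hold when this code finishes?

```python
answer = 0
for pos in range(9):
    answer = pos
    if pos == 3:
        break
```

Let's trace through this code step by step.

Initialize: answer = 0
Entering loop: for pos in range(9):

After execution: answer = 3
3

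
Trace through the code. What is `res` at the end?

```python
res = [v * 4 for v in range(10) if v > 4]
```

Let's trace through this code step by step.

Initialize: res = [v * 4 for v in range(10) if v > 4]

After execution: res = [20, 24, 28, 32, 36]
[20, 24, 28, 32, 36]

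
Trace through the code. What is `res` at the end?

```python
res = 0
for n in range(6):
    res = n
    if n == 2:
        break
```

Let's trace through this code step by step.

Initialize: res = 0
Entering loop: for n in range(6):

After execution: res = 2
2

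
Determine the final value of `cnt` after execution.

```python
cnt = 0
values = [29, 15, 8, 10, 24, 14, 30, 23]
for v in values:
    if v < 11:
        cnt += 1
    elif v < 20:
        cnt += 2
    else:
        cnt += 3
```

Let's trace through this code step by step.

Initialize: cnt = 0
Initialize: values = [29, 15, 8, 10, 24, 14, 30, 23]
Entering loop: for v in values:

After execution: cnt = 18
18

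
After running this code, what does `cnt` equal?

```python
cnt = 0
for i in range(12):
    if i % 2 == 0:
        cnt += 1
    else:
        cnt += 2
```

Let's trace through this code step by step.

Initialize: cnt = 0
Entering loop: for i in range(12):

After execution: cnt = 18
18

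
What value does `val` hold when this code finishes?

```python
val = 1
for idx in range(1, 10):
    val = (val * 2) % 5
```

Let's trace through this code step by step.

Initialize: val = 1
Entering loop: for idx in range(1, 10):

After execution: val = 2
2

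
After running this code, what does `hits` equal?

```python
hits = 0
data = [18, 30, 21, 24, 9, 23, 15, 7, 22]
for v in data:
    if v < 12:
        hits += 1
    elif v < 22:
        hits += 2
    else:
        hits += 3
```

Let's trace through this code step by step.

Initialize: hits = 0
Initialize: data = [18, 30, 21, 24, 9, 23, 15, 7, 22]
Entering loop: for v in data:

After execution: hits = 20
20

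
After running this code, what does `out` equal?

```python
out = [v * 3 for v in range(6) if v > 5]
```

Let's trace through this code step by step.

Initialize: out = [v * 3 for v in range(6) if v > 5]

After execution: out = []
[]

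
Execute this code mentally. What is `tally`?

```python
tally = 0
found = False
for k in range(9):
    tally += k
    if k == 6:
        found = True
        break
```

Let's trace through this code step by step.

Initialize: tally = 0
Initialize: found = False
Entering loop: for k in range(9):

After execution: tally = 21
21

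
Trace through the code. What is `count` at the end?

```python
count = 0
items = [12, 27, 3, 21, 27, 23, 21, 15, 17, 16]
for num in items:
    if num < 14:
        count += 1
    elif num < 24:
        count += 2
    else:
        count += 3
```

Let's trace through this code step by step.

Initialize: count = 0
Initialize: items = [12, 27, 3, 21, 27, 23, 21, 15, 17, 16]
Entering loop: for num in items:

After execution: count = 20
20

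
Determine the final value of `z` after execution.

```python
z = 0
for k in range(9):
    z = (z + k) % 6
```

Let's trace through this code step by step.

Initialize: z = 0
Entering loop: for k in range(9):

After execution: z = 0
0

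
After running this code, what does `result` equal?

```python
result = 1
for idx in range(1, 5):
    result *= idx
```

Let's trace through this code step by step.

Initialize: result = 1
Entering loop: for idx in range(1, 5):

After execution: result = 24
24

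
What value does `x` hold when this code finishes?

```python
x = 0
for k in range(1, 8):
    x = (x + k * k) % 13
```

Let's trace through this code step by step.

Initialize: x = 0
Entering loop: for k in range(1, 8):

After execution: x = 10
10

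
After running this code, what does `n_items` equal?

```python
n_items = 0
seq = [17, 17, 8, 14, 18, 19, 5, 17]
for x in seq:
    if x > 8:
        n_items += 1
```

Let's trace through this code step by step.

Initialize: n_items = 0
Initialize: seq = [17, 17, 8, 14, 18, 19, 5, 17]
Entering loop: for x in seq:

After execution: n_items = 6
6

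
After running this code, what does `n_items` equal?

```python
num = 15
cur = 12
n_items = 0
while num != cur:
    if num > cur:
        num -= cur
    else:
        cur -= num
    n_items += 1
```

Let's trace through this code step by step.

Initialize: num = 15
Initialize: cur = 12
Initialize: n_items = 0
Entering loop: while num != cur:

After execution: n_items = 4
4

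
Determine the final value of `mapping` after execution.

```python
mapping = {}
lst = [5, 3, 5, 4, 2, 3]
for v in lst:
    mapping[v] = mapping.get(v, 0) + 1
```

Let's trace through this code step by step.

Initialize: mapping = {}
Initialize: lst = [5, 3, 5, 4, 2, 3]
Entering loop: for v in lst:

After execution: mapping = {5: 2, 3: 2, 4: 1, 2: 1}
{5: 2, 3: 2, 4: 1, 2: 1}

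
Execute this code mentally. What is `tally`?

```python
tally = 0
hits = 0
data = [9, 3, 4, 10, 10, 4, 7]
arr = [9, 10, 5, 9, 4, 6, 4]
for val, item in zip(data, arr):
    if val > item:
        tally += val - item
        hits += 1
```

Let's trace through this code step by step.

Initialize: tally = 0
Initialize: hits = 0
Initialize: data = [9, 3, 4, 10, 10, 4, 7]
Initialize: arr = [9, 10, 5, 9, 4, 6, 4]
Entering loop: for val, item in zip(data, arr):

After execution: tally = 10
10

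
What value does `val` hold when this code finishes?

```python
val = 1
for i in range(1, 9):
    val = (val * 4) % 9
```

Let's trace through this code step by step.

Initialize: val = 1
Entering loop: for i in range(1, 9):

After execution: val = 7
7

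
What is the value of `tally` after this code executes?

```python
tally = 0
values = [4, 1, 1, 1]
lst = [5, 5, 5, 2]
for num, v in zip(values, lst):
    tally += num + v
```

Let's trace through this code step by step.

Initialize: tally = 0
Initialize: values = [4, 1, 1, 1]
Initialize: lst = [5, 5, 5, 2]
Entering loop: for num, v in zip(values, lst):

After execution: tally = 24
24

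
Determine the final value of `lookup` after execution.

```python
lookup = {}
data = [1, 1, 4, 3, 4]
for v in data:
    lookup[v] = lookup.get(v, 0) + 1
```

Let's trace through this code step by step.

Initialize: lookup = {}
Initialize: data = [1, 1, 4, 3, 4]
Entering loop: for v in data:

After execution: lookup = {1: 2, 4: 2, 3: 1}
{1: 2, 4: 2, 3: 1}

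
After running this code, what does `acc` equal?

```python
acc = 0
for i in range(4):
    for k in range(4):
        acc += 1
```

Let's trace through this code step by step.

Initialize: acc = 0
Entering loop: for i in range(4):

After execution: acc = 16
16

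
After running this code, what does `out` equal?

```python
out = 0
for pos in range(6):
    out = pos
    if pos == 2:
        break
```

Let's trace through this code step by step.

Initialize: out = 0
Entering loop: for pos in range(6):

After execution: out = 2
2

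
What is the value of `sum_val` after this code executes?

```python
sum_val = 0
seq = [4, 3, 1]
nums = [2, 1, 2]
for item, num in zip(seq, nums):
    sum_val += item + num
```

Let's trace through this code step by step.

Initialize: sum_val = 0
Initialize: seq = [4, 3, 1]
Initialize: nums = [2, 1, 2]
Entering loop: for item, num in zip(seq, nums):

After execution: sum_val = 13
13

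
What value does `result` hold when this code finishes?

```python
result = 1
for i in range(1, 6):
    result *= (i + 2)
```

Let's trace through this code step by step.

Initialize: result = 1
Entering loop: for i in range(1, 6):

After execution: result = 2520
2520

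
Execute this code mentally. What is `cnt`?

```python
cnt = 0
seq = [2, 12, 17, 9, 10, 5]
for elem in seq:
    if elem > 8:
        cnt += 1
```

Let's trace through this code step by step.

Initialize: cnt = 0
Initialize: seq = [2, 12, 17, 9, 10, 5]
Entering loop: for elem in seq:

After execution: cnt = 4
4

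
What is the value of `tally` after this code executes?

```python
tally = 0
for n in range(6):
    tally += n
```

Let's trace through this code step by step.

Initialize: tally = 0
Entering loop: for n in range(6):

After execution: tally = 15
15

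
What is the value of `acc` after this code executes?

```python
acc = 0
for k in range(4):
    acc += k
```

Let's trace through this code step by step.

Initialize: acc = 0
Entering loop: for k in range(4):

After execution: acc = 6
6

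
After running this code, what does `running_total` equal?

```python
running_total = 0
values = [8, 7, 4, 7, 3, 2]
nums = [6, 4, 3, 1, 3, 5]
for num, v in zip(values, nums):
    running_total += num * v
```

Let's trace through this code step by step.

Initialize: running_total = 0
Initialize: values = [8, 7, 4, 7, 3, 2]
Initialize: nums = [6, 4, 3, 1, 3, 5]
Entering loop: for num, v in zip(values, nums):

After execution: running_total = 114
114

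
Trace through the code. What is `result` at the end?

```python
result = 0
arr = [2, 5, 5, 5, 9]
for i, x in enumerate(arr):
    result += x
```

Let's trace through this code step by step.

Initialize: result = 0
Initialize: arr = [2, 5, 5, 5, 9]
Entering loop: for i, x in enumerate(arr):

After execution: result = 26
26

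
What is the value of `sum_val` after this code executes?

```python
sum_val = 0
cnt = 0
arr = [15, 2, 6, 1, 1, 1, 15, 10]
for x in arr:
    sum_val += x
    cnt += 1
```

Let's trace through this code step by step.

Initialize: sum_val = 0
Initialize: cnt = 0
Initialize: arr = [15, 2, 6, 1, 1, 1, 15, 10]
Entering loop: for x in arr:

After execution: sum_val = 51
51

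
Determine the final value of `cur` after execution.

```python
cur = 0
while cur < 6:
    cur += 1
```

Let's trace through this code step by step.

Initialize: cur = 0
Entering loop: while cur < 6:

After execution: cur = 6
6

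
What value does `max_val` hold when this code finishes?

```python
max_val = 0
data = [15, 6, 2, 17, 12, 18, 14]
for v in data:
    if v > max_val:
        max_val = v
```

Let's trace through this code step by step.

Initialize: max_val = 0
Initialize: data = [15, 6, 2, 17, 12, 18, 14]
Entering loop: for v in data:

After execution: max_val = 18
18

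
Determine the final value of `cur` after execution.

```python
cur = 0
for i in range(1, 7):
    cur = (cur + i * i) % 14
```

Let's trace through this code step by step.

Initialize: cur = 0
Entering loop: for i in range(1, 7):

After execution: cur = 7
7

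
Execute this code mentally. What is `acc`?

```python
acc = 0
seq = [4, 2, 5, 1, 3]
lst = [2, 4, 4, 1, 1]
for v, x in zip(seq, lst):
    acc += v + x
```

Let's trace through this code step by step.

Initialize: acc = 0
Initialize: seq = [4, 2, 5, 1, 3]
Initialize: lst = [2, 4, 4, 1, 1]
Entering loop: for v, x in zip(seq, lst):

After execution: acc = 27
27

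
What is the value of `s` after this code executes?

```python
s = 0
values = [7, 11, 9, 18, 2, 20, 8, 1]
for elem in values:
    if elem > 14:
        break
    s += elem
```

Let's trace through this code step by step.

Initialize: s = 0
Initialize: values = [7, 11, 9, 18, 2, 20, 8, 1]
Entering loop: for elem in values:

After execution: s = 27
27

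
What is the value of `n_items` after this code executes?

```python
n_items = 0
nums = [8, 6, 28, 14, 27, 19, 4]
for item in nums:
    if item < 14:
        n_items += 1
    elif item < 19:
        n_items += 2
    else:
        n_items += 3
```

Let's trace through this code step by step.

Initialize: n_items = 0
Initialize: nums = [8, 6, 28, 14, 27, 19, 4]
Entering loop: for item in nums:

After execution: n_items = 14
14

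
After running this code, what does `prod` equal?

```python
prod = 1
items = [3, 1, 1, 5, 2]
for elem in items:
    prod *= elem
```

Let's trace through this code step by step.

Initialize: prod = 1
Initialize: items = [3, 1, 1, 5, 2]
Entering loop: for elem in items:

After execution: prod = 30
30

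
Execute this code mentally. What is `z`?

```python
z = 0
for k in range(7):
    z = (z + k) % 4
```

Let's trace through this code step by step.

Initialize: z = 0
Entering loop: for k in range(7):

After execution: z = 1
1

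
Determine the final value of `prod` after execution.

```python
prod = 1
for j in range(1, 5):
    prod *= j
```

Let's trace through this code step by step.

Initialize: prod = 1
Entering loop: for j in range(1, 5):

After execution: prod = 24
24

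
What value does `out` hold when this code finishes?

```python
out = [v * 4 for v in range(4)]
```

Let's trace through this code step by step.

Initialize: out = [v * 4 for v in range(4)]

After execution: out = [0, 4, 8, 12]
[0, 4, 8, 12]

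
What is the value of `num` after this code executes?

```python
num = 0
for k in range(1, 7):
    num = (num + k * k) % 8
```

Let's trace through this code step by step.

Initialize: num = 0
Entering loop: for k in range(1, 7):

After execution: num = 3
3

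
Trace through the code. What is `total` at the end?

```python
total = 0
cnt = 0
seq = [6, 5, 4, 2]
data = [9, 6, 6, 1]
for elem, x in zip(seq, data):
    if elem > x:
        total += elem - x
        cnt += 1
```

Let's trace through this code step by step.

Initialize: total = 0
Initialize: cnt = 0
Initialize: seq = [6, 5, 4, 2]
Initialize: data = [9, 6, 6, 1]
Entering loop: for elem, x in zip(seq, data):

After execution: total = 1
1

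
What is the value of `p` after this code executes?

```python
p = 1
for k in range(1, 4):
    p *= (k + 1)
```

Let's trace through this code step by step.

Initialize: p = 1
Entering loop: for k in range(1, 4):

After execution: p = 24
24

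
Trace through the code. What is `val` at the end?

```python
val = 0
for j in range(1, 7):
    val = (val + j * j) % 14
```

Let's trace through this code step by step.

Initialize: val = 0
Entering loop: for j in range(1, 7):

After execution: val = 7
7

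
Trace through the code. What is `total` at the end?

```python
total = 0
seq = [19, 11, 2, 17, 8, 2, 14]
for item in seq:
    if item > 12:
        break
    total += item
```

Let's trace through this code step by step.

Initialize: total = 0
Initialize: seq = [19, 11, 2, 17, 8, 2, 14]
Entering loop: for item in seq:

After execution: total = 0
0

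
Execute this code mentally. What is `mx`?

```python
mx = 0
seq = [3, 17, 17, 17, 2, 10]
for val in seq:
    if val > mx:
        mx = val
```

Let's trace through this code step by step.

Initialize: mx = 0
Initialize: seq = [3, 17, 17, 17, 2, 10]
Entering loop: for val in seq:

After execution: mx = 17
17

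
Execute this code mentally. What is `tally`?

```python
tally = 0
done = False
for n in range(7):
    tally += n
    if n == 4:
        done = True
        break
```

Let's trace through this code step by step.

Initialize: tally = 0
Initialize: done = False
Entering loop: for n in range(7):

After execution: tally = 10
10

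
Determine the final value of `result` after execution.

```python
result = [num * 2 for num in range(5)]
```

Let's trace through this code step by step.

Initialize: result = [num * 2 for num in range(5)]

After execution: result = [0, 2, 4, 6, 8]
[0, 2, 4, 6, 8]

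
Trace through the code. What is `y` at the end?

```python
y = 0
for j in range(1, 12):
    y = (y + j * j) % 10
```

Let's trace through this code step by step.

Initialize: y = 0
Entering loop: for j in range(1, 12):

After execution: y = 6
6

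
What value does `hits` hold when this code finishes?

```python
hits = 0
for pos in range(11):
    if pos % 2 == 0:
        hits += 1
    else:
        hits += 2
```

Let's trace through this code step by step.

Initialize: hits = 0
Entering loop: for pos in range(11):

After execution: hits = 16
16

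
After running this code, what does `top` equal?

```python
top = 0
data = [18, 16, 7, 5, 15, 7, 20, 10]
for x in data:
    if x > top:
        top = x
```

Let's trace through this code step by step.

Initialize: top = 0
Initialize: data = [18, 16, 7, 5, 15, 7, 20, 10]
Entering loop: for x in data:

After execution: top = 20
20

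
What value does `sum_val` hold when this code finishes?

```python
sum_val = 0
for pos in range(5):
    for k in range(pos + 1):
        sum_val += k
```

Let's trace through this code step by step.

Initialize: sum_val = 0
Entering loop: for pos in range(5):

After execution: sum_val = 20
20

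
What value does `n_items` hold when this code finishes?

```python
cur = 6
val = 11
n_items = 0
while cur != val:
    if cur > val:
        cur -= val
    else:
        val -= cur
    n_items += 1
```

Let's trace through this code step by step.

Initialize: cur = 6
Initialize: val = 11
Initialize: n_items = 0
Entering loop: while cur != val:

After execution: n_items = 6
6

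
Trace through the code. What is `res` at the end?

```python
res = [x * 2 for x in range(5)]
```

Let's trace through this code step by step.

Initialize: res = [x * 2 for x in range(5)]

After execution: res = [0, 2, 4, 6, 8]
[0, 2, 4, 6, 8]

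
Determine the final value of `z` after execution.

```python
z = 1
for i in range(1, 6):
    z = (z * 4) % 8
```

Let's trace through this code step by step.

Initialize: z = 1
Entering loop: for i in range(1, 6):

After execution: z = 0
0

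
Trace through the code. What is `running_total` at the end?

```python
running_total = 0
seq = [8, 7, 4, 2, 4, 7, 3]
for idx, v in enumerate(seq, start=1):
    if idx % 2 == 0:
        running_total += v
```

Let's trace through this code step by step.

Initialize: running_total = 0
Initialize: seq = [8, 7, 4, 2, 4, 7, 3]
Entering loop: for idx, v in enumerate(seq, start=1):

After execution: running_total = 16
16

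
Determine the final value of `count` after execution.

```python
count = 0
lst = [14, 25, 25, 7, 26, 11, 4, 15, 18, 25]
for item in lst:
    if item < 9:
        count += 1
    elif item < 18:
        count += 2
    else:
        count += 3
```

Let's trace through this code step by step.

Initialize: count = 0
Initialize: lst = [14, 25, 25, 7, 26, 11, 4, 15, 18, 25]
Entering loop: for item in lst:

After execution: count = 23
23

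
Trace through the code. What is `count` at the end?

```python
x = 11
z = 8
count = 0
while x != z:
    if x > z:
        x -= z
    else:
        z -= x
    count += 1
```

Let's trace through this code step by step.

Initialize: x = 11
Initialize: z = 8
Initialize: count = 0
Entering loop: while x != z:

After execution: count = 5
5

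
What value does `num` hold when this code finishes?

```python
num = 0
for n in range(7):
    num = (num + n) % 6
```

Let's trace through this code step by step.

Initialize: num = 0
Entering loop: for n in range(7):

After execution: num = 3
3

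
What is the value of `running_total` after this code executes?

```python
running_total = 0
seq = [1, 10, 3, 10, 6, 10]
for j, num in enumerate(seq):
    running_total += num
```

Let's trace through this code step by step.

Initialize: running_total = 0
Initialize: seq = [1, 10, 3, 10, 6, 10]
Entering loop: for j, num in enumerate(seq):

After execution: running_total = 40
40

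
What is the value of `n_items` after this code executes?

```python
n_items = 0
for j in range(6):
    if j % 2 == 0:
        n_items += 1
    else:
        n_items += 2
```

Let's trace through this code step by step.

Initialize: n_items = 0
Entering loop: for j in range(6):

After execution: n_items = 9
9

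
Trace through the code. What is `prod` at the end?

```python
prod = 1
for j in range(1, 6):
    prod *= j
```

Let's trace through this code step by step.

Initialize: prod = 1
Entering loop: for j in range(1, 6):

After execution: prod = 120
120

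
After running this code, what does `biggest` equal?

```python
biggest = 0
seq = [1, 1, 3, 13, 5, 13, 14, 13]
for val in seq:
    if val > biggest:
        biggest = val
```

Let's trace through this code step by step.

Initialize: biggest = 0
Initialize: seq = [1, 1, 3, 13, 5, 13, 14, 13]
Entering loop: for val in seq:

After execution: biggest = 14
14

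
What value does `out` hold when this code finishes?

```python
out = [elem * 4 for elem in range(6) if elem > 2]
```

Let's trace through this code step by step.

Initialize: out = [elem * 4 for elem in range(6) if elem > 2]

After execution: out = [12, 16, 20]
[12, 16, 20]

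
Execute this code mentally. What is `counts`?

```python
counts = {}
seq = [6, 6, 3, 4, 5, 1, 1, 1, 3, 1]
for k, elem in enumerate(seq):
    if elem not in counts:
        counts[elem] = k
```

Let's trace through this code step by step.

Initialize: counts = {}
Initialize: seq = [6, 6, 3, 4, 5, 1, 1, 1, 3, 1]
Entering loop: for k, elem in enumerate(seq):

After execution: counts = {6: 0, 3: 2, 4: 3, 5: 4, 1: 5}
{6: 0, 3: 2, 4: 3, 5: 4, 1: 5}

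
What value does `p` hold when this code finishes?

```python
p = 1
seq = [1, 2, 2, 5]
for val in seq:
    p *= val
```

Let's trace through this code step by step.

Initialize: p = 1
Initialize: seq = [1, 2, 2, 5]
Entering loop: for val in seq:

After execution: p = 20
20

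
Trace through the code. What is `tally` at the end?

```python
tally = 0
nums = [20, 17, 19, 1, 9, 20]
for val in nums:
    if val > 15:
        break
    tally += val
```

Let's trace through this code step by step.

Initialize: tally = 0
Initialize: nums = [20, 17, 19, 1, 9, 20]
Entering loop: for val in nums:

After execution: tally = 0
0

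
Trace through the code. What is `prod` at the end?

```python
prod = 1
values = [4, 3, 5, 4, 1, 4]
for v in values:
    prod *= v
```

Let's trace through this code step by step.

Initialize: prod = 1
Initialize: values = [4, 3, 5, 4, 1, 4]
Entering loop: for v in values:

After execution: prod = 960
960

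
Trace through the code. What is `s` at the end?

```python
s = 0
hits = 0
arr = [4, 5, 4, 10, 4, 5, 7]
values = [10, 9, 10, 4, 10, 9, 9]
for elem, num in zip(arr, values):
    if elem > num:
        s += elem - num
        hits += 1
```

Let's trace through this code step by step.

Initialize: s = 0
Initialize: hits = 0
Initialize: arr = [4, 5, 4, 10, 4, 5, 7]
Initialize: values = [10, 9, 10, 4, 10, 9, 9]
Entering loop: for elem, num in zip(arr, values):

After execution: s = 6
6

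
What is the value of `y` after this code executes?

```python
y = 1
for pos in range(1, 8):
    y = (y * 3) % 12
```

Let's trace through this code step by step.

Initialize: y = 1
Entering loop: for pos in range(1, 8):

After execution: y = 3
3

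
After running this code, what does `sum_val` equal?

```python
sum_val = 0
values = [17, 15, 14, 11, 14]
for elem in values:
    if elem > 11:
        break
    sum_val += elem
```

Let's trace through this code step by step.

Initialize: sum_val = 0
Initialize: values = [17, 15, 14, 11, 14]
Entering loop: for elem in values:

After execution: sum_val = 0
0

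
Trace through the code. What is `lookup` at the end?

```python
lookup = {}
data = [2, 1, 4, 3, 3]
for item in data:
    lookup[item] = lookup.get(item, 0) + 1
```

Let's trace through this code step by step.

Initialize: lookup = {}
Initialize: data = [2, 1, 4, 3, 3]
Entering loop: for item in data:

After execution: lookup = {2: 1, 1: 1, 4: 1, 3: 2}
{2: 1, 1: 1, 4: 1, 3: 2}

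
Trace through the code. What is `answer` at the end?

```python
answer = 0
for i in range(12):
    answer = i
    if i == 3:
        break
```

Let's trace through this code step by step.

Initialize: answer = 0
Entering loop: for i in range(12):

After execution: answer = 3
3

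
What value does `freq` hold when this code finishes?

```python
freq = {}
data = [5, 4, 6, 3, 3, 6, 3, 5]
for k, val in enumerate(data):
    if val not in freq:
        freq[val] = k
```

Let's trace through this code step by step.

Initialize: freq = {}
Initialize: data = [5, 4, 6, 3, 3, 6, 3, 5]
Entering loop: for k, val in enumerate(data):

After execution: freq = {5: 0, 4: 1, 6: 2, 3: 3}
{5: 0, 4: 1, 6: 2, 3: 3}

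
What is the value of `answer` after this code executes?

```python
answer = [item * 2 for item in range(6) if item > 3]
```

Let's trace through this code step by step.

Initialize: answer = [item * 2 for item in range(6) if item > 3]

After execution: answer = [8, 10]
[8, 10]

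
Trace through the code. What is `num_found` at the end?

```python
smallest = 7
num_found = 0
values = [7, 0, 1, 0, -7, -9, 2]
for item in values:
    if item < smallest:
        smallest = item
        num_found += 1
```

Let's trace through this code step by step.

Initialize: smallest = 7
Initialize: num_found = 0
Initialize: values = [7, 0, 1, 0, -7, -9, 2]
Entering loop: for item in values:

After execution: num_found = 3
3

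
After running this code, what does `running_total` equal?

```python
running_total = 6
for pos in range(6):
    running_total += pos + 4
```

Let's trace through this code step by step.

Initialize: running_total = 6
Entering loop: for pos in range(6):

After execution: running_total = 45
45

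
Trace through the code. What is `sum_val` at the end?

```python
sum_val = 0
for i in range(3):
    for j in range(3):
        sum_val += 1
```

Let's trace through this code step by step.

Initialize: sum_val = 0
Entering loop: for i in range(3):

After execution: sum_val = 9
9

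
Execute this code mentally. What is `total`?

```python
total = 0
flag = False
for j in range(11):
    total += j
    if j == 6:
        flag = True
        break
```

Let's trace through this code step by step.

Initialize: total = 0
Initialize: flag = False
Entering loop: for j in range(11):

After execution: total = 21
21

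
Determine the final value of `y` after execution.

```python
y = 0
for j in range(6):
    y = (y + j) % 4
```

Let's trace through this code step by step.

Initialize: y = 0
Entering loop: for j in range(6):

After execution: y = 3
3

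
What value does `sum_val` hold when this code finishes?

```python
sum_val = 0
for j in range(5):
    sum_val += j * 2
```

Let's trace through this code step by step.

Initialize: sum_val = 0
Entering loop: for j in range(5):

After execution: sum_val = 20
20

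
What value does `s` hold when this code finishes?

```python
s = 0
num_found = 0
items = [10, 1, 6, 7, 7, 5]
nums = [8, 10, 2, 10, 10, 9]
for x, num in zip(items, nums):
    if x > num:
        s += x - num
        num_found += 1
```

Let's trace through this code step by step.

Initialize: s = 0
Initialize: num_found = 0
Initialize: items = [10, 1, 6, 7, 7, 5]
Initialize: nums = [8, 10, 2, 10, 10, 9]
Entering loop: for x, num in zip(items, nums):

After execution: s = 6
6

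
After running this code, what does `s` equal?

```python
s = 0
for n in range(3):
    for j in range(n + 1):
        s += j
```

Let's trace through this code step by step.

Initialize: s = 0
Entering loop: for n in range(3):

After execution: s = 4
4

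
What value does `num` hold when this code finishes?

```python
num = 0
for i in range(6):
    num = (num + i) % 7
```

Let's trace through this code step by step.

Initialize: num = 0
Entering loop: for i in range(6):

After execution: num = 1
1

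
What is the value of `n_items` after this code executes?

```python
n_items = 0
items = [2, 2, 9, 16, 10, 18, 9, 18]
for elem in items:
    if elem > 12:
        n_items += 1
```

Let's trace through this code step by step.

Initialize: n_items = 0
Initialize: items = [2, 2, 9, 16, 10, 18, 9, 18]
Entering loop: for elem in items:

After execution: n_items = 3
3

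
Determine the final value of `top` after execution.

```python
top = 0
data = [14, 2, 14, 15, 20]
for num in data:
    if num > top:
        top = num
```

Let's trace through this code step by step.

Initialize: top = 0
Initialize: data = [14, 2, 14, 15, 20]
Entering loop: for num in data:

After execution: top = 20
20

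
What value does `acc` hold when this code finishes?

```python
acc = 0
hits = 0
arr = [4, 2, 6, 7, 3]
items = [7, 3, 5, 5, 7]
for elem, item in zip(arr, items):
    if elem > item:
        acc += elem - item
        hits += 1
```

Let's trace through this code step by step.

Initialize: acc = 0
Initialize: hits = 0
Initialize: arr = [4, 2, 6, 7, 3]
Initialize: items = [7, 3, 5, 5, 7]
Entering loop: for elem, item in zip(arr, items):

After execution: acc = 3
3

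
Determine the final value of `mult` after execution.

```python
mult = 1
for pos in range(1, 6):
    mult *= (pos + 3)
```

Let's trace through this code step by step.

Initialize: mult = 1
Entering loop: for pos in range(1, 6):

After execution: mult = 6720
6720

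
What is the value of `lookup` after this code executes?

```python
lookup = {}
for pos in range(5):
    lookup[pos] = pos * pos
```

Let's trace through this code step by step.

Initialize: lookup = {}
Entering loop: for pos in range(5):

After execution: lookup = {0: 0, 1: 1, 2: 4, 3: 9, 4: 16}
{0: 0, 1: 1, 2: 4, 3: 9, 4: 16}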